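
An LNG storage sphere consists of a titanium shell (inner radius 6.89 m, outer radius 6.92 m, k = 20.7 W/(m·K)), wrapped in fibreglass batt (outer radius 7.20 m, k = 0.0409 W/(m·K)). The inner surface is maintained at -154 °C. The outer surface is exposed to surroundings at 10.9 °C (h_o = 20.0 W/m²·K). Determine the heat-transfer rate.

Q = 15.0 kW

Treat each layer as a resistance in series:
  R_titanium = (1/6.89 − 1/6.92)/(4πk) = 6.292×10^-4/(4π·20.7) = 2.419×10^-6 K/W
  R_fibreglass batt = (1/6.92 − 1/7.20)/(4πk) = 0.005620/(4π·0.0409) = 0.01093 K/W
  R_conv,out = 1/(4πr²h) = 1/(4π·7.20²·20.0) = 7.675×10^-5 K/W
ΣR = 2.419×10^-6 + 0.01093 + 7.675×10^-5 = 0.01101 K/W
Q = ΔT/ΣR = (-154 °C − 10.9 °C)/0.01101 = -15000 W
(Negative Q ⇒ heat flows inward; heat gain = 15000 W.)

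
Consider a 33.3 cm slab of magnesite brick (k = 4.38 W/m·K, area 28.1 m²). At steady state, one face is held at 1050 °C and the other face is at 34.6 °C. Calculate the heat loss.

Q = 3.75×10^5 W

Q = kA·ΔT/L = 4.38 × 28.1 × |1050 °C − 34.6 °C| / 0.333 = 3.75×10^5 W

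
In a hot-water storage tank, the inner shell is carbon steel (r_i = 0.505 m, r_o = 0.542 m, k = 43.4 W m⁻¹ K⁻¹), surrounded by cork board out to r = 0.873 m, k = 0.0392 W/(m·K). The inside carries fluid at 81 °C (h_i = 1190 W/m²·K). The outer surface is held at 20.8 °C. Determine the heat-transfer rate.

Resistance network (inner→outer):
  R_conv,in = 1/(4πr²h) = 1/(4π·0.505²·1190) = 2.622×10^-4 K/W
  R_carbon steel = (1/0.505 − 1/0.542)/(4πk) = 0.1352/(4π·43.4) = 2.479×10^-4 K/W
  R_cork board = (1/0.542 − 1/0.873)/(4πk) = 0.6995/(4π·0.0392) = 1.420 K/W
ΣR = 2.622×10^-4 + 2.479×10^-4 + 1.420 = 1.421 K/W
Q = ΔT/ΣR = (81 °C − 20.8 °C)/1.421 = 42.4 W

Q = 42.4 W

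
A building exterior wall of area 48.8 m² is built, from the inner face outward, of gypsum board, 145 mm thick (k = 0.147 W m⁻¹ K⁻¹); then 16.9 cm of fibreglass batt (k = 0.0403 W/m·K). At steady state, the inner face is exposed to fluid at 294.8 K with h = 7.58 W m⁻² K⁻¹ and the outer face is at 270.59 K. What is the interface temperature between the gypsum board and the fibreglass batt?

Treat each layer as a resistance in series:
  R_conv,in = 1/(hA) = 1/(7.58·48.8) = 0.002703 K/W
  R_gypsum board = L/(kA) = 0.145/(0.147·48.8) = 0.02021 K/W
  R_fibreglass batt = L/(kA) = 0.169/(0.0403·48.8) = 0.08593 K/W
ΣR = 0.002703 + 0.02021 + 0.08593 = 0.1088 K/W
Q = ΔT/ΣR = (294.8 K − 270.59 K)/0.1088 = 222.5 W
From the inner boundary to the gypsum board/fibreglass batt interface, ΣR_partial = 0.02291 K/W.
T_interface = T_in − Q·ΣR_partial = 294.8 K − (222.5)(0.02291) = 289.7 K

T = 289.7 K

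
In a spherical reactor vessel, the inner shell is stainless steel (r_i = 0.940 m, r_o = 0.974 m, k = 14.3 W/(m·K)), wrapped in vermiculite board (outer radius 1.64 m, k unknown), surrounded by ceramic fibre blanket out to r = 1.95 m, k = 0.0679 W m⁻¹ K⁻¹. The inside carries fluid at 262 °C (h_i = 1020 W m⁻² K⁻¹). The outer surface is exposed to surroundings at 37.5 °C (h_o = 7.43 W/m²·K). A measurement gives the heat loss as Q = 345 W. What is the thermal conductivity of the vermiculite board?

ΣR = ΔT/Q = |262 − 37.5|/345 = 0.6507 K/W
Known resistances:
  R_conv,in = 1/(4πr²h) = 1/(4π·0.940²·1020) = 8.829×10^-5 K/W
  R_stainless steel = (1/0.940 − 1/0.974)/(4πk) = 0.03714/(4π·14.3) = 2.067×10^-4 K/W
  R_ceramic fibre blanket = (1/1.64 − 1/1.95)/(4πk) = 0.09694/(4π·0.0679) = 0.1136 K/W
  R_conv,out = 1/(4πr²h) = 1/(4π·1.95²·7.43) = 0.002817 K/W
R_vermiculite board = ΣR − ΣR_known = 0.6507 − 0.1167 = 0.5340 K/W
(1/r₁−1/r₂)/(4πk) = 0.5340 ⇒ k = 0.4169/(4π·0.5340) = 0.0621 W/m·K

k = 0.0621 W/m·K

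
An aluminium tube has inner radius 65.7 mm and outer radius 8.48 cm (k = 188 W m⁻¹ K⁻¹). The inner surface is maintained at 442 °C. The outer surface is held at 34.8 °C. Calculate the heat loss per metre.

Q' = 1880 kW/m

Q' = 2πk·ΔT/ln(r₂/r₁) = 2π × 188 × 407.2 / ln(0.0848/0.0657) = 1.88×10^6 W/m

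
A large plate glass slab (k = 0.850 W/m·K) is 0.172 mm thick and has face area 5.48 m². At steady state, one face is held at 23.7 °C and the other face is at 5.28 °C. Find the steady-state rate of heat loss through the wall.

Q = 499 kW

Q = kA·ΔT/L = 0.850 × 5.48 × |23.7 °C − 5.28 °C| / 1.72×10^-4 = 4.99×10^5 W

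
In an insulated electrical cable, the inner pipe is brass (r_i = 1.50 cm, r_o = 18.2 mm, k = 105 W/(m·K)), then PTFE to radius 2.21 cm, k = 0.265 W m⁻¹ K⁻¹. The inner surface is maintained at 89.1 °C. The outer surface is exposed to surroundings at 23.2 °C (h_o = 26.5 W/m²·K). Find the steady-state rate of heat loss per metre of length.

Treat each layer as a resistance in series:
  R'_brass = ln(0.0182/0.0150)/(2πk) = 0.1934/(2π·105) = 2.931×10^-4 m·K/W
  R'_PTFE = ln(0.0221/0.0182)/(2πk) = 0.1942/(2π·0.265) = 0.1166 m·K/W
  R'_conv,out = 1/(2πr h) = 1/(2π·0.0221·26.5) = 0.2718 m·K/W
ΣR = 2.931×10^-4 + 0.1166 + 0.2718 = 0.3887 m·K/W
Q' = ΔT/ΣR = (89.1 °C − 23.2 °C)/0.3887 = 170 W/m

Q' = 170 W/m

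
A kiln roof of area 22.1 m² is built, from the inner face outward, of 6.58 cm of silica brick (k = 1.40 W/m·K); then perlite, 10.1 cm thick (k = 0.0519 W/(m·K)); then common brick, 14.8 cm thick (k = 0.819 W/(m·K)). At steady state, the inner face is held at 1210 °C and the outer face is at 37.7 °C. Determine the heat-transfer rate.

Treat each layer as a resistance in series:
  R_silica brick = L/(kA) = 0.0658/(1.40·22.1) = 0.002127 K/W
  R_perlite = L/(kA) = 0.101/(0.0519·22.1) = 0.08806 K/W
  R_common brick = L/(kA) = 0.148/(0.819·22.1) = 0.008177 K/W
ΣR = 0.002127 + 0.08806 + 0.008177 = 0.09836 K/W
Q = ΔT/ΣR = (1210 °C − 37.7 °C)/0.09836 = 11900 W

Q = 11900 W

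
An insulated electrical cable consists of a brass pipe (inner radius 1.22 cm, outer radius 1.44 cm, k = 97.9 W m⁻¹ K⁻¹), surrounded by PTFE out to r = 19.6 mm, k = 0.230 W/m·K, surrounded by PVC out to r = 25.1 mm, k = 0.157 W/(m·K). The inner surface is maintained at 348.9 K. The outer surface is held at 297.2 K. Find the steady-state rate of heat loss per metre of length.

Treat each layer as a resistance in series:
  R'_brass = ln(0.0144/0.0122)/(2πk) = 0.1658/(2π·97.9) = 2.695×10^-4 m·K/W
  R'_PTFE = ln(0.0196/0.0144)/(2πk) = 0.3083/(2π·0.230) = 0.2133 m·K/W
  R'_PVC = ln(0.0251/0.0196)/(2πk) = 0.2473/(2π·0.157) = 0.2507 m·K/W
ΣR = 2.695×10^-4 + 0.2133 + 0.2507 = 0.4643 m·K/W
Q' = ΔT/ΣR = (348.9 K − 297.2 K)/0.4643 = 111 W/m

Q' = 111 W/m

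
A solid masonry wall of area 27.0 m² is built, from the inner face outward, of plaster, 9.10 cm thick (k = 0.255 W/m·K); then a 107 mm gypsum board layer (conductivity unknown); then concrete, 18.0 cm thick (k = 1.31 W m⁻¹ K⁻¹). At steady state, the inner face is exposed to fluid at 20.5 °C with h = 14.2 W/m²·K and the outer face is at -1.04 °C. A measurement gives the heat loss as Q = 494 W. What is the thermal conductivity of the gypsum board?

ΣR = ΔT/Q = |20.5 − -1.04|/494 = 0.04360 K/W
Known resistances:
  R_conv,in = 1/(hA) = 1/(14.2·27.0) = 0.002608 K/W
  R_plaster = L/(kA) = 0.0910/(0.255·27.0) = 0.01322 K/W
  R_concrete = L/(kA) = 0.180/(1.31·27.0) = 0.005089 K/W
R_gypsum board = ΣR − ΣR_known = 0.04360 − 0.02092 = 0.02268 K/W
L/(kA) = 0.02268 ⇒ k = 0.107/(0.02268·27.0) = 0.175 W/m·K

k = 0.175 W/m·K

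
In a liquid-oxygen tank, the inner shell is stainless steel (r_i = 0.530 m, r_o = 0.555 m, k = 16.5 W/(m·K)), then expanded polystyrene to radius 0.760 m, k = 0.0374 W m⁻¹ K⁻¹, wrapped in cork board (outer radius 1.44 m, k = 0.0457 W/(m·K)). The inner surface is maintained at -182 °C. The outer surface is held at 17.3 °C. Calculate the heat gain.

Q = 94.2 W

Series thermal resistances, inner to outer:
  R_stainless steel = (1/0.530 − 1/0.555)/(4πk) = 0.08499/(4π·16.5) = 4.099×10^-4 K/W
  R_expanded polystyrene = (1/0.555 − 1/0.760)/(4πk) = 0.4860/(4π·0.0374) = 1.034 K/W
  R_cork board = (1/0.760 − 1/1.44)/(4πk) = 0.6213/(4π·0.0457) = 1.082 K/W
ΣR = 4.099×10^-4 + 1.034 + 1.082 = 2.116 K/W
Q = ΔT/ΣR = (-182 °C − 17.3 °C)/2.116 = -94.2 W
(Negative Q ⇒ heat flows inward; heat gain = 94.2 W.)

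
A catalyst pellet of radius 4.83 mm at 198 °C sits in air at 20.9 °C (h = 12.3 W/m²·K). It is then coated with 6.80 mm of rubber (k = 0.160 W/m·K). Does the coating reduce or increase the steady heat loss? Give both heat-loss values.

Critical radius for a sphere: r_cr = 2k/h = 0.0260 m = 2.60 cm.
Outer radius after coating: r₂ = 0.00483 + 0.00680 = 0.01163 m.
Since r₁ < r_cr and r₂ ≤ r_cr, the coating moves toward the maximum at r_cr — heat loss rises.
Bare: R = 1/(4πr₁²h) = 277.3 K/W; Q = 177.1/277.3 = 0.639 W.
Coated: R = R_cond + R_conv = 108.0 K/W; Q = 177.1/108.0 = 1.64 W.

increases: 0.639 → 1.64 W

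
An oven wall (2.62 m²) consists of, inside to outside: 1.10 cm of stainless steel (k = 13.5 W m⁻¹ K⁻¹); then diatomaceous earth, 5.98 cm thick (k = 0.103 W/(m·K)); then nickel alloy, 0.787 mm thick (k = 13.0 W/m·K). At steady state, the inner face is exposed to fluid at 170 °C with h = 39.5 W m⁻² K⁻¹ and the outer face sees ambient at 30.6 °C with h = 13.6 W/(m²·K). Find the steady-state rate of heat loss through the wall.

Series thermal resistances, inner to outer:
  R_conv,in = 1/(hA) = 1/(39.5·2.62) = 0.009663 K/W
  R_stainless steel = L/(kA) = 0.0110/(13.5·2.62) = 3.110×10^-4 K/W
  R_diatomaceous earth = L/(kA) = 0.0598/(0.103·2.62) = 0.2216 K/W
  R_nickel alloy = L/(kA) = 7.87×10^-4/(13.0·2.62) = 2.311×10^-5 K/W
  R_conv,out = 1/(hA) = 1/(13.6·2.62) = 0.02806 K/W
ΣR = 0.009663 + 3.110×10^-4 + 0.2216 + 2.311×10^-5 + 0.02806 = 0.2597 K/W
Q = ΔT/ΣR = (170 °C − 30.6 °C)/0.2597 = 537 W

Q = 537 W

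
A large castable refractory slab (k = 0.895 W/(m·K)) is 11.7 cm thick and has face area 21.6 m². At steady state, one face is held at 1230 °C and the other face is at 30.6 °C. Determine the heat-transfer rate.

Q = kA·ΔT/L = 0.895 × 21.6 × |1230 °C − 30.6 °C| / 0.117 = 1.98×10^5 W

Q = 1.98×10^5 W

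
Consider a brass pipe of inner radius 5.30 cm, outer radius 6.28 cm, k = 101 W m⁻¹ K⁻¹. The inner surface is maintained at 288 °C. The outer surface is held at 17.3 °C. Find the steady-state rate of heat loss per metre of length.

Q' = 1.01×10^6 W/m

Q' = 2πk·ΔT/ln(r₂/r₁) = 2π × 101 × 270.7 / ln(0.0628/0.0530) = 1.01×10^6 W/m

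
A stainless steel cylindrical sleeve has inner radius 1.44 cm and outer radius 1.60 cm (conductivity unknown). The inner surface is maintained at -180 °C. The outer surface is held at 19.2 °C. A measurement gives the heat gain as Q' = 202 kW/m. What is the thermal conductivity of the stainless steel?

ΣR = ΔT/Q' = |-180 − 19.2|/2.02×10^5 = 9.861×10^-4 m·K/W
ln(r₂/r₁)/(2πk) = 9.861×10^-4 ⇒ k = 0.1054/(2π·9.861×10^-4) = 17.0 W/m·K

k = 17.0 W/m·K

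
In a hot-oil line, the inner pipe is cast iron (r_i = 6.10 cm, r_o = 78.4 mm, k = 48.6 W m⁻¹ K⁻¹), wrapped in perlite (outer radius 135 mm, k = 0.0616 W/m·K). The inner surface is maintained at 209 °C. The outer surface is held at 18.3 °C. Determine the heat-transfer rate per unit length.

Series thermal resistances, inner to outer:
  R'_cast iron = ln(0.0784/0.0610)/(2πk) = 0.2510/(2π·48.6) = 8.218×10^-4 m·K/W
  R'_perlite = ln(0.135/0.0784)/(2πk) = 0.5435/(2π·0.0616) = 1.404 m·K/W
ΣR = 8.218×10^-4 + 1.404 = 1.405 m·K/W
Q' = ΔT/ΣR = (209 °C − 18.3 °C)/1.405 = 136 W/m

Q' = 136 W/m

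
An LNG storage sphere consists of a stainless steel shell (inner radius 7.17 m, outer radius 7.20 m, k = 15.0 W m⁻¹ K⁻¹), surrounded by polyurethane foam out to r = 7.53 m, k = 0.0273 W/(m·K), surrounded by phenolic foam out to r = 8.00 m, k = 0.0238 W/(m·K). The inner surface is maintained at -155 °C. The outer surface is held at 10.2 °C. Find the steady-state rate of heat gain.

Q = 3770 W

Treat each layer as a resistance in series:
  R_stainless steel = (1/7.17 − 1/7.20)/(4πk) = 5.811×10^-4/(4π·15.0) = 3.083×10^-6 K/W
  R_polyurethane foam = (1/7.20 − 1/7.53)/(4πk) = 0.006087/(4π·0.0273) = 0.01774 K/W
  R_phenolic foam = (1/7.53 − 1/8.00)/(4πk) = 0.007802/(4π·0.0238) = 0.02609 K/W
ΣR = 3.083×10^-6 + 0.01774 + 0.02609 = 0.04383 K/W
Q = ΔT/ΣR = (-155 °C − 10.2 °C)/0.04383 = -3770 W
(Negative Q ⇒ heat flows inward; heat gain = 3770 W.)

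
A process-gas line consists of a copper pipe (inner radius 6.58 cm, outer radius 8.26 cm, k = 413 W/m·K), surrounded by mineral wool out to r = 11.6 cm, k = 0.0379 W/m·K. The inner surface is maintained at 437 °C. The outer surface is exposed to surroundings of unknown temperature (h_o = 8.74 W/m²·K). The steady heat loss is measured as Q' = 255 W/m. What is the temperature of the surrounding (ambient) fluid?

T_out = 33.3 °C

Sum the resistances:
  R'_copper = ln(0.0826/0.0658)/(2πk) = 0.2274/(2π·413) = 8.763×10^-5 m·K/W
  R'_mineral wool = ln(0.116/0.0826)/(2πk) = 0.3396/(2π·0.0379) = 1.426 m·K/W
  R'_conv,out = 1/(2πr h) = 1/(2π·0.116·8.74) = 0.1570 m·K/W
ΣR = 1.583 m·K/W
ΔT = Q'·ΣR = 255 × 1.583 = 403.7 K
Heat flows outward, so T_out = T_in − ΔT = 437 − 403.7 = 33.3 °C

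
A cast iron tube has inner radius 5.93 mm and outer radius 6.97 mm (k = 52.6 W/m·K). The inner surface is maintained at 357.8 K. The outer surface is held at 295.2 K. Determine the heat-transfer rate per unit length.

Q' = 1.28×10^5 W/m

Q' = 2πk·ΔT/ln(r₂/r₁) = 2π × 52.6 × 62.6 / ln(0.00697/0.00593) = 1.28×10^5 W/m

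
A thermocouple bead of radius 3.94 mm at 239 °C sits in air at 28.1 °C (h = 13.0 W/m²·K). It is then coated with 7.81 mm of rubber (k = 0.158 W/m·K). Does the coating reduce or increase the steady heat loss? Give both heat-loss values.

increases: 0.535 → 1.63 W

Critical radius for a sphere: r_cr = 2k/h = 0.0243 m = 2.43 cm.
Outer radius after coating: r₂ = 0.00394 + 0.00781 = 0.01175 m.
Since r₁ < r_cr and r₂ ≤ r_cr, the coating moves toward the maximum at r_cr — heat loss rises.
Bare: R = 1/(4πr₁²h) = 394.3 K/W; Q = 210.9/394.3 = 0.535 W.
Coated: R = R_cond + R_conv = 129.3 K/W; Q = 210.9/129.3 = 1.63 W.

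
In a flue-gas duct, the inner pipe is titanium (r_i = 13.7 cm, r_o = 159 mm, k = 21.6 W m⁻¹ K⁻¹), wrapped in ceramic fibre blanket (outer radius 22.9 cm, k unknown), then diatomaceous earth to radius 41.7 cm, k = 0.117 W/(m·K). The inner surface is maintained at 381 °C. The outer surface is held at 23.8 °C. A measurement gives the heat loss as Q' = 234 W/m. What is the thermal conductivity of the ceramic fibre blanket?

ΣR = ΔT/Q' = |381 − 23.8|/234 = 1.526 m·K/W
Known resistances:
  R'_titanium = ln(0.159/0.137)/(2πk) = 0.1489/(2π·21.6) = 0.001097 m·K/W
  R'_diatomaceous earth = ln(0.417/0.229)/(2πk) = 0.5994/(2π·0.117) = 0.8153 m·K/W
R_ceramic fibre blanket = ΣR − ΣR_known = 1.526 − 0.8164 = 0.7096 m·K/W
ln(r₂/r₁)/(2πk) = 0.7096 ⇒ k = 0.3648/(2π·0.7096) = 0.0818 W/m·K

k = 0.0818 W/m·K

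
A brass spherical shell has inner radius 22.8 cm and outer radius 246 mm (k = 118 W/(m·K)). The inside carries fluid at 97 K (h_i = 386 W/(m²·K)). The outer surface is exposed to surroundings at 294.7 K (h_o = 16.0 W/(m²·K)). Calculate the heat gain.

Series thermal resistances, inner to outer:
  R_conv,in = 1/(4πr²h) = 1/(4π·0.228²·386) = 0.003966 K/W
  R_brass = (1/0.228 − 1/0.246)/(4πk) = 0.3209/(4π·118) = 2.164×10^-4 K/W
  R_conv,out = 1/(4πr²h) = 1/(4π·0.246²·16.0) = 0.08219 K/W
ΣR = 0.003966 + 2.164×10^-4 + 0.08219 = 0.08637 K/W
Q = ΔT/ΣR = (97 K − 294.7 K)/0.08637 = -2290 W
(Negative Q ⇒ heat flows inward; heat gain = 2290 W.)

Q = 2290 W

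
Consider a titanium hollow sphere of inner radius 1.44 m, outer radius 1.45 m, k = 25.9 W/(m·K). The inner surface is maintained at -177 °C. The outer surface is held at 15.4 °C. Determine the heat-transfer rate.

Q = 4πk·ΔT/(1/r₁ − 1/r₂) = 4π × 25.9 × 192.4 / (1/1.44 − 1/1.45) = 1.31×10^7 W

Q = 13100 kW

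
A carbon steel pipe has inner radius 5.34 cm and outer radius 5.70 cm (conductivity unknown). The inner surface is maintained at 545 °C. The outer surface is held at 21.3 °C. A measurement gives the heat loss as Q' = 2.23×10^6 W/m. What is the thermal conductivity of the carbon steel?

k = 44.2 W/m·K

ΣR = ΔT/Q' = |545 − 21.3|/2.23×10^6 = 2.348×10^-4 m·K/W
ln(r₂/r₁)/(2πk) = 2.348×10^-4 ⇒ k = 0.06524/(2π·2.348×10^-4) = 44.2 W/m·K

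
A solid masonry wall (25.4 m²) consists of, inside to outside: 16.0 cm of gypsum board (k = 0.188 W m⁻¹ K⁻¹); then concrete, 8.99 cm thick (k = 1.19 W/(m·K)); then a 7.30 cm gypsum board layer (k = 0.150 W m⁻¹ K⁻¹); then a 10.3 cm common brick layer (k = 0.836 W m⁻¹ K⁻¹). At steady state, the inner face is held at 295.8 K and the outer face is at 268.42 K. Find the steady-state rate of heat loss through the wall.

Treat each layer as a resistance in series:
  R_gypsum board = L/(kA) = 0.160/(0.188·25.4) = 0.03351 K/W
  R_concrete = L/(kA) = 0.0899/(1.19·25.4) = 0.002974 K/W
  R_gypsum board = L/(kA) = 0.0730/(0.150·25.4) = 0.01916 K/W
  R_common brick = L/(kA) = 0.103/(0.836·25.4) = 0.004851 K/W
ΣR = 0.03351 + 0.002974 + 0.01916 + 0.004851 = 0.06050 K/W
Q = ΔT/ΣR = (295.8 K − 268.42 K)/0.06050 = 453 W

Q = 453 W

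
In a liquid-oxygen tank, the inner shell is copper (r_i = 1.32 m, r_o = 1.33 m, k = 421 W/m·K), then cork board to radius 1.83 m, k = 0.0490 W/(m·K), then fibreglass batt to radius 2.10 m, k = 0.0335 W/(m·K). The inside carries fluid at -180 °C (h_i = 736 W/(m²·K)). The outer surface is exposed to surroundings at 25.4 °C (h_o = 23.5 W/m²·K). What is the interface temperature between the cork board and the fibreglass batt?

Series thermal resistances, inner to outer:
  R_conv,in = 1/(4πr²h) = 1/(4π·1.32²·736) = 6.205×10^-5 K/W
  R_copper = (1/1.32 − 1/1.33)/(4πk) = 0.005696/(4π·421) = 1.077×10^-6 K/W
  R_cork board = (1/1.33 − 1/1.83)/(4πk) = 0.2054/(4π·0.0490) = 0.3336 K/W
  R_fibreglass batt = (1/1.83 − 1/2.10)/(4πk) = 0.07026/(4π·0.0335) = 0.1669 K/W
  R_conv,out = 1/(4πr²h) = 1/(4π·2.10²·23.5) = 7.679×10^-4 K/W
ΣR = 6.205×10^-5 + 1.077×10^-6 + 0.3336 + 0.1669 + 7.679×10^-4 = 0.5013 K/W
Q = ΔT/ΣR = (-180 °C − 25.4 °C)/0.5013 = -409.7 W
From the inner boundary to the cork board/fibreglass batt interface, ΣR_partial = 0.3337 K/W.
T_interface = T_in − Q·ΣR_partial = -180 °C − (-409.7)(0.3337) = -43.3 °C

T = -43.3 °C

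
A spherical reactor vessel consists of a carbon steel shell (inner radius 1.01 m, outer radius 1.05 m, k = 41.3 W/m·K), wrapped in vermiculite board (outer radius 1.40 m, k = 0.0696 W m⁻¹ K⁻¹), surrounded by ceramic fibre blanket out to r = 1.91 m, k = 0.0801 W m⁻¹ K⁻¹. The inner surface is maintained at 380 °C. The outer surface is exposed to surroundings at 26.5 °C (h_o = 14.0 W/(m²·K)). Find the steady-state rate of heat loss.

Q = 763 W

Treat each layer as a resistance in series:
  R_carbon steel = (1/1.01 − 1/1.05)/(4πk) = 0.03772/(4π·41.3) = 7.268×10^-5 K/W
  R_vermiculite board = (1/1.05 − 1/1.40)/(4πk) = 0.2381/(4π·0.0696) = 0.2722 K/W
  R_ceramic fibre blanket = (1/1.40 − 1/1.91)/(4πk) = 0.1907/(4π·0.0801) = 0.1895 K/W
  R_conv,out = 1/(4πr²h) = 1/(4π·1.91²·14.0) = 0.001558 K/W
ΣR = 7.268×10^-5 + 0.2722 + 0.1895 + 0.001558 = 0.4633 K/W
Q = ΔT/ΣR = (380 °C − 26.5 °C)/0.4633 = 763 W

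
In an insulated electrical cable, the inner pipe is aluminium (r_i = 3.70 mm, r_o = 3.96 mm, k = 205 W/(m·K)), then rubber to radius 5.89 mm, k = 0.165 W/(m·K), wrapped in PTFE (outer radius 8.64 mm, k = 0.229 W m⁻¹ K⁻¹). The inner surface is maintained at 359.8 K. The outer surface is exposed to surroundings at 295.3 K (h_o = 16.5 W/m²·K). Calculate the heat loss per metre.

Q' = 36.5 W/m

Series thermal resistances, inner to outer:
  R'_aluminium = ln(0.00396/0.00370)/(2πk) = 0.06791/(2π·205) = 5.272×10^-5 m·K/W
  R'_rubber = ln(0.00589/0.00396)/(2πk) = 0.3970/(2π·0.165) = 0.3829 m·K/W
  R'_PTFE = ln(0.00864/0.00589)/(2πk) = 0.3831/(2π·0.229) = 0.2663 m·K/W
  R'_conv,out = 1/(2πr h) = 1/(2π·0.00864·16.5) = 1.116 m·K/W
ΣR = 5.272×10^-5 + 0.3829 + 0.2663 + 1.116 = 1.765 m·K/W
Q' = ΔT/ΣR = (359.8 K − 295.3 K)/1.765 = 36.5 W/m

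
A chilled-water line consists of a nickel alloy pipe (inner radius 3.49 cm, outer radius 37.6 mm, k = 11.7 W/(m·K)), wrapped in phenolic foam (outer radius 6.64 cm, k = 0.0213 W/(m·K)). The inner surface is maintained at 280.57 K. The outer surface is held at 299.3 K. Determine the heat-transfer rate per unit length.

Q' = 4.41 W/m

Resistance network (inner→outer):
  R'_nickel alloy = ln(0.0376/0.0349)/(2πk) = 0.07452/(2π·11.7) = 0.001014 m·K/W
  R'_phenolic foam = ln(0.0664/0.0376)/(2πk) = 0.5687/(2π·0.0213) = 4.249 m·K/W
ΣR = 0.001014 + 4.249 = 4.250 m·K/W
Q' = ΔT/ΣR = (280.57 K − 299.3 K)/4.250 = -4.41 W/m
(Negative Q' ⇒ heat flows inward; heat gain = 4.41 W/m.)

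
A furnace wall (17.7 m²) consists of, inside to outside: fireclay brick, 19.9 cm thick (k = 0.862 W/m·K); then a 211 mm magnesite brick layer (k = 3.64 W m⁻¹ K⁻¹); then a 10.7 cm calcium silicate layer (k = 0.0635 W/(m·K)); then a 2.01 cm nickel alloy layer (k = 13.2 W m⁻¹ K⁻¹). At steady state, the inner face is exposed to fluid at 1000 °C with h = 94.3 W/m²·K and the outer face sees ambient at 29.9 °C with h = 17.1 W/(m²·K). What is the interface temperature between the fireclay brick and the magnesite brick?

Series thermal resistances, inner to outer:
  R_conv,in = 1/(hA) = 1/(94.3·17.7) = 5.991×10^-4 K/W
  R_fireclay brick = L/(kA) = 0.199/(0.862·17.7) = 0.01304 K/W
  R_magnesite brick = L/(kA) = 0.211/(3.64·17.7) = 0.003275 K/W
  R_calcium silicate = L/(kA) = 0.107/(0.0635·17.7) = 0.09520 K/W
  R_nickel alloy = L/(kA) = 0.0201/(13.2·17.7) = 8.603×10^-5 K/W
  R_conv,out = 1/(hA) = 1/(17.1·17.7) = 0.003304 K/W
ΣR = 5.991×10^-4 + 0.01304 + 0.003275 + 0.09520 + 8.603×10^-5 + 0.003304 = 0.1155 K/W
Q = ΔT/ΣR = (1000 °C − 29.9 °C)/0.1155 = 8399 W
From the inner boundary to the fireclay brick/magnesite brick interface, ΣR_partial = 0.01364 K/W.
T_interface = T_in − Q·ΣR_partial = 1000 °C − (8399)(0.01364) = 885 °C

T = 885 °C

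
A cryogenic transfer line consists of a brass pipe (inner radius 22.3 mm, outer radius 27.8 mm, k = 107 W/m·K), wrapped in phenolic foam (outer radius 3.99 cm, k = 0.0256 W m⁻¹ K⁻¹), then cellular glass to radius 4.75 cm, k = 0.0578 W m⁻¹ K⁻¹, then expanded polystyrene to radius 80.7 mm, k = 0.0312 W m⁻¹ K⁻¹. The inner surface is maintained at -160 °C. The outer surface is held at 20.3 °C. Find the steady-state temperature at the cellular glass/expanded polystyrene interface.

T = -69.5 °C

Resistance network (inner→outer):
  R'_brass = ln(0.0278/0.0223)/(2πk) = 0.2204/(2π·107) = 3.279×10^-4 m·K/W
  R'_phenolic foam = ln(0.0399/0.0278)/(2πk) = 0.3613/(2π·0.0256) = 2.246 m·K/W
  R'_cellular glass = ln(0.0475/0.0399)/(2πk) = 0.1744/(2π·0.0578) = 0.4801 m·K/W
  R'_expanded polystyrene = ln(0.0807/0.0475)/(2πk) = 0.5300/(2π·0.0312) = 2.704 m·K/W
ΣR = 3.279×10^-4 + 2.246 + 0.4801 + 2.704 = 5.430 m·K/W
Q' = ΔT/ΣR = (-160 °C − 20.3 °C)/5.430 = -33.20 W/m
From the inner boundary to the cellular glass/expanded polystyrene interface, ΣR_partial = 2.726 m·K/W.
T_interface = T_in − Q'·ΣR_partial = -160 °C − (-33.20)(2.726) = -69.5 °C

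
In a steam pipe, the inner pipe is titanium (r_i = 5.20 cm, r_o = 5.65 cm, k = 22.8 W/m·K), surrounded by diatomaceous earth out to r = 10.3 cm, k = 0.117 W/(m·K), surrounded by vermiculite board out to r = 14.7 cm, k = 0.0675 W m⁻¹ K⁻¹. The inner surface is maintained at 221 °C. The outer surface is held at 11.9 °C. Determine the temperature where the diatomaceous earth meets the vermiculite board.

T = 118 °C

Treat each layer as a resistance in series:
  R'_titanium = ln(0.0565/0.0520)/(2πk) = 0.08300/(2π·22.8) = 5.794×10^-4 m·K/W
  R'_diatomaceous earth = ln(0.103/0.0565)/(2πk) = 0.6005/(2π·0.117) = 0.8168 m·K/W
  R'_vermiculite board = ln(0.147/0.103)/(2πk) = 0.3557/(2π·0.0675) = 0.8387 m·K/W
ΣR = 5.794×10^-4 + 0.8168 + 0.8387 = 1.656 m·K/W
Q' = ΔT/ΣR = (221 °C − 11.9 °C)/1.656 = 126.3 W/m
From the inner boundary to the diatomaceous earth/vermiculite board interface, ΣR_partial = 0.8174 m·K/W.
T_interface = T_in − Q'·ΣR_partial = 221 °C − (126.3)(0.8174) = 118 °C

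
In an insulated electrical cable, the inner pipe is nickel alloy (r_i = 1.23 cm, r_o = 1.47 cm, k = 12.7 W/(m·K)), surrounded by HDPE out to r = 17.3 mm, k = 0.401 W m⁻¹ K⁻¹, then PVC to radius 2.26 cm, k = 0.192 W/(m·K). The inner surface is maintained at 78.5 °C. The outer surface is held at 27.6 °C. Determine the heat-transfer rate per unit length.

Resistance network (inner→outer):
  R'_nickel alloy = ln(0.0147/0.0123)/(2πk) = 0.1782/(2π·12.7) = 0.002234 m·K/W
  R'_HDPE = ln(0.0173/0.0147)/(2πk) = 0.1629/(2π·0.401) = 0.06464 m·K/W
  R'_PVC = ln(0.0226/0.0173)/(2πk) = 0.2672/(2π·0.192) = 0.2215 m·K/W
ΣR = 0.002234 + 0.06464 + 0.2215 = 0.2884 m·K/W
Q' = ΔT/ΣR = (78.5 °C − 27.6 °C)/0.2884 = 176 W/m

Q' = 176 W/m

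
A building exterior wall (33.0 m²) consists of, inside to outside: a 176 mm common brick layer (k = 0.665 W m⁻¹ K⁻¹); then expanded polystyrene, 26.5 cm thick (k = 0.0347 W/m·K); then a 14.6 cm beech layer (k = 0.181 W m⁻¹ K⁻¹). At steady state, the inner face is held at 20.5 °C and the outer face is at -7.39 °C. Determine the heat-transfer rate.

Resistance network (inner→outer):
  R_common brick = L/(kA) = 0.176/(0.665·33.0) = 0.008020 K/W
  R_expanded polystyrene = L/(kA) = 0.265/(0.0347·33.0) = 0.2314 K/W
  R_beech = L/(kA) = 0.146/(0.181·33.0) = 0.02444 K/W
ΣR = 0.008020 + 0.2314 + 0.02444 = 0.2639 K/W
Q = ΔT/ΣR = (20.5 °C − -7.39 °C)/0.2639 = 106 W

Q = 106 W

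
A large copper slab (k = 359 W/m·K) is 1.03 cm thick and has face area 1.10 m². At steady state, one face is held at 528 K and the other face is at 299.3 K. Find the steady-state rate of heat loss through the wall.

Q = 8.77×10^6 W

Q = kA·ΔT/L = 359 × 1.10 × |528 K − 299.3 K| / 0.0103 = 8.77×10^6 W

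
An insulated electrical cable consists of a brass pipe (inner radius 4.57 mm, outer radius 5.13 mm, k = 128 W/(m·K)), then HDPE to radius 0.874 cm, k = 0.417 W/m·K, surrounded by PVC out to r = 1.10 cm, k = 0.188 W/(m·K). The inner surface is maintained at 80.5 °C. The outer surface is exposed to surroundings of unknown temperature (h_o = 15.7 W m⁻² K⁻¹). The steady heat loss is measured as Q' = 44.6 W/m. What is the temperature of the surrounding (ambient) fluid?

Series resistances:
  R'_brass = ln(0.00513/0.00457)/(2πk) = 0.1156/(2π·128) = 1.437×10^-4 m·K/W
  R'_HDPE = ln(0.00874/0.00513)/(2πk) = 0.5328/(2π·0.417) = 0.2034 m·K/W
  R'_PVC = ln(0.0110/0.00874)/(2πk) = 0.2300/(2π·0.188) = 0.1947 m·K/W
  R'_conv,out = 1/(2πr h) = 1/(2π·0.0110·15.7) = 0.9216 m·K/W
ΣR = 1.320 m·K/W
ΔT = Q'·ΣR = 44.6 × 1.320 = 58.87 K
Heat flows outward, so T_out = T_in − ΔT = 80.5 − 58.87 = 21.6 °C

T_out = 21.6 °C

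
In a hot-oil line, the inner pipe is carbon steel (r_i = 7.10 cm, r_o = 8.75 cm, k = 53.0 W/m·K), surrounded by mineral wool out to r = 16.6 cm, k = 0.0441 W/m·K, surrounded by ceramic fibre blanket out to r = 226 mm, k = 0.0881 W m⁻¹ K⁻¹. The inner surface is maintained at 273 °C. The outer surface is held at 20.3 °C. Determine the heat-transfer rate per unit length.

Q' = 88.1 W/m

Resistance network (inner→outer):
  R'_carbon steel = ln(0.0875/0.0710)/(2πk) = 0.2090/(2π·53.0) = 6.275×10^-4 m·K/W
  R'_mineral wool = ln(0.166/0.0875)/(2πk) = 0.6403/(2π·0.0441) = 2.311 m·K/W
  R'_ceramic fibre blanket = ln(0.226/0.166)/(2πk) = 0.3085/(2π·0.0881) = 0.5574 m·K/W
ΣR = 6.275×10^-4 + 2.311 + 0.5574 = 2.869 m·K/W
Q' = ΔT/ΣR = (273 °C − 20.3 °C)/2.869 = 88.1 W/m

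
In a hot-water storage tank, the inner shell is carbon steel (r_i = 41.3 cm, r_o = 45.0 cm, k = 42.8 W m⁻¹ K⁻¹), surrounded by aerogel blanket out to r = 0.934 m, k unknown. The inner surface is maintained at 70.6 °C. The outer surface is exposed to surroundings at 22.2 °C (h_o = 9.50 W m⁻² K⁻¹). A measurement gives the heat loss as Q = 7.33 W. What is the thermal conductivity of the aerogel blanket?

k = 0.0139 W/m·K

ΣR = ΔT/Q = |70.6 − 22.2|/7.33 = 6.603 K/W
Known resistances:
  R_carbon steel = (1/0.413 − 1/0.450)/(4πk) = 0.1991/(4π·42.8) = 3.702×10^-4 K/W
  R_conv,out = 1/(4πr²h) = 1/(4π·0.934²·9.50) = 0.009602 K/W
R_aerogel blanket = ΣR − ΣR_known = 6.603 − 0.009972 = 6.593 K/W
(1/r₁−1/r₂)/(4πk) = 6.593 ⇒ k = 1.152/(4π·6.593) = 0.0139 W/m·K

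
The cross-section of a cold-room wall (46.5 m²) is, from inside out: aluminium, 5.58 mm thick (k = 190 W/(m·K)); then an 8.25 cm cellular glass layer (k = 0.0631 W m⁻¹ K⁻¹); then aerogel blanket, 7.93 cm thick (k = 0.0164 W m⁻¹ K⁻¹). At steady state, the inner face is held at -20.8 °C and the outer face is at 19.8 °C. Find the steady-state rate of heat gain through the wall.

Q = 307 W

Resistance network (inner→outer):
  R_aluminium = L/(kA) = 0.00558/(190·46.5) = 6.316×10^-7 K/W
  R_cellular glass = L/(kA) = 0.0825/(0.0631·46.5) = 0.02812 K/W
  R_aerogel blanket = L/(kA) = 0.0793/(0.0164·46.5) = 0.1040 K/W
ΣR = 6.316×10^-7 + 0.02812 + 0.1040 = 0.1321 K/W
Q = ΔT/ΣR = (-20.8 °C − 19.8 °C)/0.1321 = -307 W
(Negative Q ⇒ heat flows inward; heat gain = 307 W.)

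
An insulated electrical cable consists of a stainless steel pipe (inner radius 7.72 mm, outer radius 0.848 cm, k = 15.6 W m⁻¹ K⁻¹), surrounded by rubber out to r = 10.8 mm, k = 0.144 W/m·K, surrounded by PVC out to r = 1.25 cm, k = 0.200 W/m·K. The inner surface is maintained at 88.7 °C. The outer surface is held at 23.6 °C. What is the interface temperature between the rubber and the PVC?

Resistance network (inner→outer):
  R'_stainless steel = ln(0.00848/0.00772)/(2πk) = 0.09390/(2π·15.6) = 9.580×10^-4 m·K/W
  R'_rubber = ln(0.0108/0.00848)/(2πk) = 0.2418/(2π·0.144) = 0.2673 m·K/W
  R'_PVC = ln(0.0125/0.0108)/(2πk) = 0.1462/(2π·0.200) = 0.1163 m·K/W
ΣR = 9.580×10^-4 + 0.2673 + 0.1163 = 0.3846 m·K/W
Q' = ΔT/ΣR = (88.7 °C − 23.6 °C)/0.3846 = 169.3 W/m
From the inner boundary to the rubber/PVC interface, ΣR_partial = 0.2683 m·K/W.
T_interface = T_in − Q'·ΣR_partial = 88.7 °C − (169.3)(0.2683) = 43.3 °C

T = 43.3 °C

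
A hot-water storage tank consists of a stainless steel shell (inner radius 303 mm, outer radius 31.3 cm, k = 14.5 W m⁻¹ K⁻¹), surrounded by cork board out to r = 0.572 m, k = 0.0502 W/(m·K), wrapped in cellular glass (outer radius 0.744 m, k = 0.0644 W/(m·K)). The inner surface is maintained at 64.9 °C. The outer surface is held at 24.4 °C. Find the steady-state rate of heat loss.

Resistance network (inner→outer):
  R_stainless steel = (1/0.303 − 1/0.313)/(4πk) = 0.1054/(4π·14.5) = 5.787×10^-4 K/W
  R_cork board = (1/0.313 − 1/0.572)/(4πk) = 1.447/(4π·0.0502) = 2.293 K/W
  R_cellular glass = (1/0.572 − 1/0.744)/(4πk) = 0.4042/(4π·0.0644) = 0.4994 K/W
ΣR = 5.787×10^-4 + 2.293 + 0.4994 = 2.793 K/W
Q = ΔT/ΣR = (64.9 °C − 24.4 °C)/2.793 = 14.5 W

Q = 14.5 W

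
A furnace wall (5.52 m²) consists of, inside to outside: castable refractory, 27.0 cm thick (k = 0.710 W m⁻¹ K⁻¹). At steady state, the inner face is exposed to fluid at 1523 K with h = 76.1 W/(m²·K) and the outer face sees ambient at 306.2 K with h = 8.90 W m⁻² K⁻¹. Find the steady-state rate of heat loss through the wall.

Q = 13300 W

Resistance network (inner→outer):
  R_conv,in = 1/(hA) = 1/(76.1·5.52) = 0.002381 K/W
  R_castable refractory = L/(kA) = 0.270/(0.710·5.52) = 0.06889 K/W
  R_conv,out = 1/(hA) = 1/(8.90·5.52) = 0.02035 K/W
ΣR = 0.002381 + 0.06889 + 0.02035 = 0.09162 K/W
Q = ΔT/ΣR = (1523 K − 306.2 K)/0.09162 = 13300 W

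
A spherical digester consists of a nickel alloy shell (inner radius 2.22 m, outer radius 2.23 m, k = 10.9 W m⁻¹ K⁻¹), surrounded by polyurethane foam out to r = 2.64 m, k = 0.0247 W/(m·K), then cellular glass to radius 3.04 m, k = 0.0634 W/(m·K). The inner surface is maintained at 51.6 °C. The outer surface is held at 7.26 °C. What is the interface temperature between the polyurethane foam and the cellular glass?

Series thermal resistances, inner to outer:
  R_nickel alloy = (1/2.22 − 1/2.23)/(4πk) = 0.002020/(4π·10.9) = 1.475×10^-5 K/W
  R_polyurethane foam = (1/2.23 − 1/2.64)/(4πk) = 0.06964/(4π·0.0247) = 0.2244 K/W
  R_cellular glass = (1/2.64 − 1/3.04)/(4πk) = 0.04984/(4π·0.0634) = 0.06256 K/W
ΣR = 1.475×10^-5 + 0.2244 + 0.06256 = 0.2870 K/W
Q = ΔT/ΣR = (51.6 °C − 7.26 °C)/0.2870 = 154.5 W
From the inner boundary to the polyurethane foam/cellular glass interface, ΣR_partial = 0.2244 K/W.
T_interface = T_in − Q·ΣR_partial = 51.6 °C − (154.5)(0.2244) = 16.9 °C

T = 16.9 °C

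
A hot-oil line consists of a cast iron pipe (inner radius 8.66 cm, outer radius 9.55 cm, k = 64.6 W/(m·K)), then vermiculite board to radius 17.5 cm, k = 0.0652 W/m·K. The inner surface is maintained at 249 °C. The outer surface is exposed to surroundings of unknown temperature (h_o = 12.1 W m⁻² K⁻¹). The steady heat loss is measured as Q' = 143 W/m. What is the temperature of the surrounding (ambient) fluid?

Series resistances:
  R'_cast iron = ln(0.0955/0.0866)/(2πk) = 0.09783/(2π·64.6) = 2.410×10^-4 m·K/W
  R'_vermiculite board = ln(0.175/0.0955)/(2πk) = 0.6057/(2π·0.0652) = 1.478 m·K/W
  R'_conv,out = 1/(2πr h) = 1/(2π·0.175·12.1) = 0.07516 m·K/W
ΣR = 1.554 m·K/W
ΔT = Q'·ΣR = 143 × 1.554 = 222.2 K
Heat flows outward, so T_out = T_in − ΔT = 249 − 222.2 = 26.8 °C

T_out = 26.8 °C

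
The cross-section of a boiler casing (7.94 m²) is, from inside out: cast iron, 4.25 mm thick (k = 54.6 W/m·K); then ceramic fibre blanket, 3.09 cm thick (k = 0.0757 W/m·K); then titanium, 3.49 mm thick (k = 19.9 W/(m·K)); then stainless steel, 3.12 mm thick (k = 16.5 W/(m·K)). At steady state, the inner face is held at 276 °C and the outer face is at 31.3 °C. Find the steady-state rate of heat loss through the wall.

Q = 4.75 kW

Treat each layer as a resistance in series:
  R_cast iron = L/(kA) = 0.00425/(54.6·7.94) = 9.803×10^-6 K/W
  R_ceramic fibre blanket = L/(kA) = 0.0309/(0.0757·7.94) = 0.05141 K/W
  R_titanium = L/(kA) = 0.00349/(19.9·7.94) = 2.209×10^-5 K/W
  R_stainless steel = L/(kA) = 0.00312/(16.5·7.94) = 2.381×10^-5 K/W
ΣR = 9.803×10^-6 + 0.05141 + 2.209×10^-5 + 2.381×10^-5 = 0.05147 K/W
Q = ΔT/ΣR = (276 °C − 31.3 °C)/0.05147 = 4750 W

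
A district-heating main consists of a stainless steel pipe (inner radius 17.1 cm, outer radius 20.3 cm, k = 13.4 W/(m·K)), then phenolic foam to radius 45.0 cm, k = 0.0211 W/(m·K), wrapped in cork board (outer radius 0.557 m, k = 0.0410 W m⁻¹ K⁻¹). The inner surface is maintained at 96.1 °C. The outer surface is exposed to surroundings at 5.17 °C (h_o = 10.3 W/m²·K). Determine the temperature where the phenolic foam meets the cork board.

T = 16.5 °C

Series thermal resistances, inner to outer:
  R'_stainless steel = ln(0.203/0.171)/(2πk) = 0.1715/(2π·13.4) = 0.002037 m·K/W
  R'_phenolic foam = ln(0.450/0.203)/(2πk) = 0.7960/(2π·0.0211) = 6.004 m·K/W
  R'_cork board = ln(0.557/0.450)/(2πk) = 0.2133/(2π·0.0410) = 0.8281 m·K/W
  R'_conv,out = 1/(2πr h) = 1/(2π·0.557·10.3) = 0.02774 m·K/W
ΣR = 0.002037 + 6.004 + 0.8281 + 0.02774 = 6.862 m·K/W
Q' = ΔT/ΣR = (96.1 °C − 5.17 °C)/6.862 = 13.25 W/m
From the inner boundary to the phenolic foam/cork board interface, ΣR_partial = 6.006 m·K/W.
T_interface = T_in − Q'·ΣR_partial = 96.1 °C − (13.25)(6.006) = 16.5 °C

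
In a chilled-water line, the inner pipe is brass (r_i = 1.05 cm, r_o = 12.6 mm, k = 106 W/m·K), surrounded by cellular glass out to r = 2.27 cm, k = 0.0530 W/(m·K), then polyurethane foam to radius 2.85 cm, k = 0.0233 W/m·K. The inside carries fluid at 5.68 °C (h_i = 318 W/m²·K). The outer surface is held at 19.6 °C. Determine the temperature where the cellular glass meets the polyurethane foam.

T = 13.2 °C

Resistance network (inner→outer):
  R'_conv,in = 1/(2πr h) = 1/(2π·0.0105·318) = 0.04767 m·K/W
  R'_brass = ln(0.0126/0.0105)/(2πk) = 0.1823/(2π·106) = 2.737×10^-4 m·K/W
  R'_cellular glass = ln(0.0227/0.0126)/(2πk) = 0.5887/(2π·0.0530) = 1.768 m·K/W
  R'_polyurethane foam = ln(0.0285/0.0227)/(2πk) = 0.2275/(2π·0.0233) = 1.554 m·K/W
ΣR = 0.04767 + 2.737×10^-4 + 1.768 + 1.554 = 3.370 m·K/W
Q' = ΔT/ΣR = (5.68 °C − 19.6 °C)/3.370 = -4.131 W/m
From the inner boundary to the cellular glass/polyurethane foam interface, ΣR_partial = 1.816 m·K/W.
T_interface = T_in − Q'·ΣR_partial = 5.68 °C − (-4.131)(1.816) = 13.2 °C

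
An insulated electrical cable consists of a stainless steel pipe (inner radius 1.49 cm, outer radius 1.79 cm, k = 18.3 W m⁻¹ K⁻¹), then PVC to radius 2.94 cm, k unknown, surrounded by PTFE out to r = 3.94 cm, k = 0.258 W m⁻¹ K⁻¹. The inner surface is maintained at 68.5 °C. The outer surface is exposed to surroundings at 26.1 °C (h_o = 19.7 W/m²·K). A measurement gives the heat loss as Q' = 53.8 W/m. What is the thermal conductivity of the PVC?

k = 0.197 W/m·K

ΣR = ΔT/Q' = |68.5 − 26.1|/53.8 = 0.7881 m·K/W
Known resistances:
  R'_stainless steel = ln(0.0179/0.0149)/(2πk) = 0.1834/(2π·18.3) = 0.001595 m·K/W
  R'_PTFE = ln(0.0394/0.0294)/(2πk) = 0.2928/(2π·0.258) = 0.1806 m·K/W
  R'_conv,out = 1/(2πr h) = 1/(2π·0.0394·19.7) = 0.2050 m·K/W
R_PVC = ΣR − ΣR_known = 0.7881 − 0.3872 = 0.4009 m·K/W
ln(r₂/r₁)/(2πk) = 0.4009 ⇒ k = 0.4962/(2π·0.4009) = 0.197 W/m·K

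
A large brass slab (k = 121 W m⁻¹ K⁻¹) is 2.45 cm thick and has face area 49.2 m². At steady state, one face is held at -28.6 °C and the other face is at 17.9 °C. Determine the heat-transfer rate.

Q = 1.13×10^7 W

Q = kA·ΔT/L = 121 × 49.2 × |-28.6 °C − 17.9 °C| / 0.0245 = 1.13×10^7 W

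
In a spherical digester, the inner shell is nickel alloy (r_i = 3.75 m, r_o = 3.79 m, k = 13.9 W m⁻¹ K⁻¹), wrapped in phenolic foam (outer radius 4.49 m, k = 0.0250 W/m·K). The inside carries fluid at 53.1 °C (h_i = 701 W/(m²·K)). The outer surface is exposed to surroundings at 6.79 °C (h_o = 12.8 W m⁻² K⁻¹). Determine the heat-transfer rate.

Q = 353 W

Treat each layer as a resistance in series:
  R_conv,in = 1/(4πr²h) = 1/(4π·3.75²·701) = 8.073×10^-6 K/W
  R_nickel alloy = (1/3.75 − 1/3.79)/(4πk) = 0.002814/(4π·13.9) = 1.611×10^-5 K/W
  R_phenolic foam = (1/3.79 − 1/4.49)/(4πk) = 0.04114/(4π·0.0250) = 0.1309 K/W
  R_conv,out = 1/(4πr²h) = 1/(4π·4.49²·12.8) = 3.084×10^-4 K/W
ΣR = 8.073×10^-6 + 1.611×10^-5 + 0.1309 + 3.084×10^-4 = 0.1312 K/W
Q = ΔT/ΣR = (53.1 °C − 6.79 °C)/0.1312 = 353 W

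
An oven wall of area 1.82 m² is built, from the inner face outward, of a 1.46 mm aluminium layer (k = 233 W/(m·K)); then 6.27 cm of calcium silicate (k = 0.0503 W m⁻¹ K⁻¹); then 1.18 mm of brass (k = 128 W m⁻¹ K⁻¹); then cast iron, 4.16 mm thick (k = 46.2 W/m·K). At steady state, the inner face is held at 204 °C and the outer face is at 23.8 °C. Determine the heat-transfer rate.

Q = 263 W

Resistance network (inner→outer):
  R_aluminium = L/(kA) = 0.00146/(233·1.82) = 3.443×10^-6 K/W
  R_calcium silicate = L/(kA) = 0.0627/(0.0503·1.82) = 0.6849 K/W
  R_brass = L/(kA) = 0.00118/(128·1.82) = 5.065×10^-6 K/W
  R_cast iron = L/(kA) = 0.00416/(46.2·1.82) = 4.947×10^-5 K/W
ΣR = 3.443×10^-6 + 0.6849 + 5.065×10^-6 + 4.947×10^-5 = 0.6850 K/W
Q = ΔT/ΣR = (204 °C − 23.8 °C)/0.6850 = 263 W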